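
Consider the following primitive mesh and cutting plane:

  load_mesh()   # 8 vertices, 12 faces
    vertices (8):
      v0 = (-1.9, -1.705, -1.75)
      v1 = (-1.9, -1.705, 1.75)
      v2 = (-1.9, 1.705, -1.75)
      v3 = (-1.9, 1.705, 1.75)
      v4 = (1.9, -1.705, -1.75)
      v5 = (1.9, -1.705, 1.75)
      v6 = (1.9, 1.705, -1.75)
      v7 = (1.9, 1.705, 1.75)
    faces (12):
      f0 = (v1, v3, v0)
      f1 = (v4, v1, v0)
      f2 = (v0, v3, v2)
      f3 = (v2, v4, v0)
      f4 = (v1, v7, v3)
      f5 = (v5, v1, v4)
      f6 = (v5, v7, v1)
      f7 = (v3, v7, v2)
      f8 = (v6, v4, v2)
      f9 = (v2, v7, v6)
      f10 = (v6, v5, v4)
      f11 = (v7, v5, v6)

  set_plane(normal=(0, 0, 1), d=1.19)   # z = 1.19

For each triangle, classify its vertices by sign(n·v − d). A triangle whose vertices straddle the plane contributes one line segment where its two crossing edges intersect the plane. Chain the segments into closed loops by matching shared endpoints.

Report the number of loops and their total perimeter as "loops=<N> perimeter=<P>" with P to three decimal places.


Straddling triangles (8 of 12):
  (v1,v3,v0) [++-] → (-1.9, 1.1594, 1.19)–(-1.9, -1.705, 1.19)  len=2.8644
  (v4,v1,v0) [-+-] → (-1.292, -1.705, 1.19)–(-1.9, -1.705, 1.19)  len=0.6080
  (v0,v3,v2) [-+-] → (-1.9, 1.1594, 1.19)–(-1.9, 1.705, 1.19)  len=0.5456
  (v5,v1,v4) [++-] → (-1.292, -1.705, 1.19)–(1.9, -1.705, 1.19)  len=3.1920
  (v3,v7,v2) [++-] → (1.292, 1.705, 1.19)–(-1.9, 1.705, 1.19)  len=3.1920
  (v2,v7,v6) [-+-] → (1.292, 1.705, 1.19)–(1.9, 1.705, 1.19)  len=0.6080
  (v6,v5,v4) [-+-] → (1.9, -1.1594, 1.19)–(1.9, -1.705, 1.19)  len=0.5456
  (v7,v5,v6) [++-] → (1.9, -1.1594, 1.19)–(1.9, 1.705, 1.19)  len=2.8644

Chained into 1 loop(s):
  loop 1: 8 segments, perimeter = 14.4200
Total perimeter = 14.420

loops=1 perimeter=14.420


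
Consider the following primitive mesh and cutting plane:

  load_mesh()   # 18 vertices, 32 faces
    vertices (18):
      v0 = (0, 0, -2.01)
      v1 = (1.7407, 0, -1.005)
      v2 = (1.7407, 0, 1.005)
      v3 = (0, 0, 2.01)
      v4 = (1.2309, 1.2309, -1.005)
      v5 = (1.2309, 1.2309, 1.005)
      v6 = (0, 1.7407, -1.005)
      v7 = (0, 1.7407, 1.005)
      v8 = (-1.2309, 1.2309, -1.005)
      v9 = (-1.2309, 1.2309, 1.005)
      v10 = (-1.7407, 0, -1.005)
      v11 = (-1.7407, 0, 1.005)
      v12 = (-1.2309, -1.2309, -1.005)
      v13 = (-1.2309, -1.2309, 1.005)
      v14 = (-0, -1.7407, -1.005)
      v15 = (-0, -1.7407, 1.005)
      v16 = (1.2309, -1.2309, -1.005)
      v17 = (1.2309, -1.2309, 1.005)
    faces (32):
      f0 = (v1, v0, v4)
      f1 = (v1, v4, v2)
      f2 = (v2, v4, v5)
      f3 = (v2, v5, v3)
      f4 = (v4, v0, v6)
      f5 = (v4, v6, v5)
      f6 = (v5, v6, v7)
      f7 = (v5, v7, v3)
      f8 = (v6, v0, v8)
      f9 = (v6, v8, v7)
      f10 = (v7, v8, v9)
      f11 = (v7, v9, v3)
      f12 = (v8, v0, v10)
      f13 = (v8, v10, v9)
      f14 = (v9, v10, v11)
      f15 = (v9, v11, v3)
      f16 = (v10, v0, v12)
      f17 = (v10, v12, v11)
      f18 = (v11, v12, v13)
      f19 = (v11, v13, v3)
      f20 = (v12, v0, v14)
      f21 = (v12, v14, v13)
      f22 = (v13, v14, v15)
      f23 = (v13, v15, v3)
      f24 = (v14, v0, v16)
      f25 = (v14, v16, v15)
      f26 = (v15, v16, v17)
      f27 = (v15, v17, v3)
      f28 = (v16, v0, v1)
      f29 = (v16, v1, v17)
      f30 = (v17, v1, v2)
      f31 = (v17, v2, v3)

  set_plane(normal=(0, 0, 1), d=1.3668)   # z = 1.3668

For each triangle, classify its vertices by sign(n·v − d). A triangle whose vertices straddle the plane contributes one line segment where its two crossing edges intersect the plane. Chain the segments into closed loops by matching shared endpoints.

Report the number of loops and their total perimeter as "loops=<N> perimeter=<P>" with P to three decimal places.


Straddling triangles (8 of 32):
  (v2,v5,v3) [--+] → (0.787776, 0.787776, 1.3668)–(1.11405, 0, 1.3668)  len=0.8527
  (v5,v7,v3) [--+] → (0, 1.11405, 1.3668)–(0.787776, 0.787776, 1.3668)  len=0.8527
  (v7,v9,v3) [--+] → (-0.787776, 0.787776, 1.3668)–(0, 1.11405, 1.3668)  len=0.8527
  (v9,v11,v3) [--+] → (-1.11405, 0, 1.3668)–(-0.787776, 0.787776, 1.3668)  len=0.8527
  (v11,v13,v3) [--+] → (-0.787776, -0.787776, 1.3668)–(-1.11405, 0, 1.3668)  len=0.8527
  (v13,v15,v3) [--+] → (0, -1.11405, 1.3668)–(-0.787776, -0.787776, 1.3668)  len=0.8527
  (v15,v17,v3) [--+] → (0.787776, -0.787776, 1.3668)–(0, -1.11405, 1.3668)  len=0.8527
  (v17,v2,v3) [--+] → (1.11405, 0, 1.3668)–(0.787776, -0.787776, 1.3668)  len=0.8527

Chained into 1 loop(s):
  loop 1: 8 segments, perimeter = 6.8214
Total perimeter = 6.821

loops=1 perimeter=6.821


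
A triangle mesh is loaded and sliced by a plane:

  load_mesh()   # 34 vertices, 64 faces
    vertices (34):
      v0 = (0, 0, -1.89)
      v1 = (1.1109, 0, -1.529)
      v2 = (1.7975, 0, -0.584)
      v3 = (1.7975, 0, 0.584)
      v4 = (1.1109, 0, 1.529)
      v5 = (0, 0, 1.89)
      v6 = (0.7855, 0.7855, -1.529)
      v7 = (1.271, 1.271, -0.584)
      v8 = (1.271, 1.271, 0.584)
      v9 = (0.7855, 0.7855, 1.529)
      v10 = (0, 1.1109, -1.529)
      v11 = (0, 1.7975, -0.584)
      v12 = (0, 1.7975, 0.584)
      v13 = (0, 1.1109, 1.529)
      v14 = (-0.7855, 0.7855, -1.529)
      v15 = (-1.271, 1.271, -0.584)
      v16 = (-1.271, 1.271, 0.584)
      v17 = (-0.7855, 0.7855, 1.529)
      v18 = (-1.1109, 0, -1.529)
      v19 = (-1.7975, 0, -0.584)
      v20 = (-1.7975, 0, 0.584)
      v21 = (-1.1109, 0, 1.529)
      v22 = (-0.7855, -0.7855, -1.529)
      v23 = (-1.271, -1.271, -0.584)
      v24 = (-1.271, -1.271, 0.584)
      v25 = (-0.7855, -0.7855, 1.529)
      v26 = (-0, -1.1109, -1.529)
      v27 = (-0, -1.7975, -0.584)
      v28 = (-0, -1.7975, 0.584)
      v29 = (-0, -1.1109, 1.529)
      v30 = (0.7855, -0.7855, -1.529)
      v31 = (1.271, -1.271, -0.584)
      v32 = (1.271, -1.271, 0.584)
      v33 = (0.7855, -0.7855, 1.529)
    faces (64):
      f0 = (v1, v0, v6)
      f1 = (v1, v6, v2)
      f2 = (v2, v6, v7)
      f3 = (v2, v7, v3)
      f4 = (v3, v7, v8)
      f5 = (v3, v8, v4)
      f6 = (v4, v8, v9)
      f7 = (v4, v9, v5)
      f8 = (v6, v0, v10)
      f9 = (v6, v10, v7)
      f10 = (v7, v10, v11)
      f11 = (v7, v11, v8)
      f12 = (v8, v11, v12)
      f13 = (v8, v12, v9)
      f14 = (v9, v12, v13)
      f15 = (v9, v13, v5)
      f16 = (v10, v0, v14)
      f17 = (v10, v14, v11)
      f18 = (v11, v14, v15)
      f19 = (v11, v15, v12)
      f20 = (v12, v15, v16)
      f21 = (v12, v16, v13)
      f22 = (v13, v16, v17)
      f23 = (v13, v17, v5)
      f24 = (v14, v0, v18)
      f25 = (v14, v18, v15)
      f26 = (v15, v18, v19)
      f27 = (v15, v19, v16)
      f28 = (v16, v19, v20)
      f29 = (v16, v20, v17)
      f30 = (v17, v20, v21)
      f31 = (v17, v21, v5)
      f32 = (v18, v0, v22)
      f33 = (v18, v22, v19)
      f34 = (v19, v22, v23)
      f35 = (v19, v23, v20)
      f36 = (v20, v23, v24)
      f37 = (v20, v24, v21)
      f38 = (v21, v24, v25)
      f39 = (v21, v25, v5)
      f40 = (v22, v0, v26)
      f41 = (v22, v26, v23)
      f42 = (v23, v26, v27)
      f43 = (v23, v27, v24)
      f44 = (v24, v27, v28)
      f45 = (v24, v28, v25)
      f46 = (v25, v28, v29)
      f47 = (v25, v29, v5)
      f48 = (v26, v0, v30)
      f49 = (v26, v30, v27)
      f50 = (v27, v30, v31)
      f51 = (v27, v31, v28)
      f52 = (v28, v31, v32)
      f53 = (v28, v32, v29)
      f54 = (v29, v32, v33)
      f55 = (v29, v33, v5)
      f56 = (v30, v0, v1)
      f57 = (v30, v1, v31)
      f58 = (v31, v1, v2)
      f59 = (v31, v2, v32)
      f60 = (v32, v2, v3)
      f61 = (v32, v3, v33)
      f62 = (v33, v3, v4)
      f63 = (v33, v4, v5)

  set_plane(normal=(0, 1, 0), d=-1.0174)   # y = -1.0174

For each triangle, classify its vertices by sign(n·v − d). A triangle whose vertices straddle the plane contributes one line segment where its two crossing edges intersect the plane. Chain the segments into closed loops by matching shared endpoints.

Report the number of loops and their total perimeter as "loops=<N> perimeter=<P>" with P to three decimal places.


Straddling triangles (20 of 64):
  (v19,v22,v23) [++-] → (-1.0174, -1.0174, -1.07762)–(-1.37605, -1.0174, -0.584)  len=0.6102
  (v19,v23,v20) [+-+] → (-1.37605, -1.0174, -0.584)–(-1.37605, -1.0174, -0.350951)  len=0.2330
  (v20,v23,v24) [+--] → (-1.37605, -1.0174, -0.350951)–(-1.37605, -1.0174, 0.584)  len=0.9350
  (v20,v24,v21) [+-+] → (-1.37605, -1.0174, 0.584)–(-1.23906, -1.0174, 0.772554)  len=0.2331
  (v21,v24,v25) [+-+] → (-1.23906, -1.0174, 0.772554)–(-1.0174, -1.0174, 1.07762)  len=0.3771
  (v22,v0,v26) [++-] → (0, -1.0174, -1.55938)–(-0.225705, -1.0174, -1.529)  len=0.2277
  (v22,v26,v23) [+--] → (-0.225705, -1.0174, -1.529)–(-1.0174, -1.0174, -1.07762)  len=0.9113
  (v24,v28,v25) [--+] → (-0.605503, -1.0174, 1.31245)–(-1.0174, -1.0174, 1.07762)  len=0.4741
  (v25,v28,v29) [+--] → (-0.605503, -1.0174, 1.31245)–(-0.225705, -1.0174, 1.529)  len=0.4372
  (v25,v29,v5) [+-+] → (-0.225705, -1.0174, 1.529)–(0, -1.0174, 1.55938)  len=0.2277
  (v26,v0,v30) [-++] → (0, -1.0174, -1.55938)–(0.225705, -1.0174, -1.529)  len=0.2277
  (v26,v30,v27) [-+-] → (0.225705, -1.0174, -1.529)–(0.605503, -1.0174, -1.31245)  len=0.4372
  (v27,v30,v31) [-+-] → (0.605503, -1.0174, -1.31245)–(1.0174, -1.0174, -1.07762)  len=0.4741
  (v29,v32,v33) [--+] → (1.0174, -1.0174, 1.07762)–(0.225705, -1.0174, 1.529)  len=0.9113
  (v29,v33,v5) [-++] → (0.225705, -1.0174, 1.529)–(0, -1.0174, 1.55938)  len=0.2277
  (v30,v1,v31) [++-] → (1.23906, -1.0174, -0.772554)–(1.0174, -1.0174, -1.07762)  len=0.3771
  (v31,v1,v2) [-++] → (1.23906, -1.0174, -0.772554)–(1.37605, -1.0174, -0.584)  len=0.2331
  (v31,v2,v32) [-+-] → (1.37605, -1.0174, -0.584)–(1.37605, -1.0174, 0.350951)  len=0.9350
  (v32,v2,v3) [-++] → (1.37605, -1.0174, 0.350951)–(1.37605, -1.0174, 0.584)  len=0.2330
  (v32,v3,v33) [-++] → (1.37605, -1.0174, 0.584)–(1.0174, -1.0174, 1.07762)  len=0.6102

Chained into 1 loop(s):
  loop 1: 20 segments, perimeter = 9.3329
Total perimeter = 9.333

loops=1 perimeter=9.333


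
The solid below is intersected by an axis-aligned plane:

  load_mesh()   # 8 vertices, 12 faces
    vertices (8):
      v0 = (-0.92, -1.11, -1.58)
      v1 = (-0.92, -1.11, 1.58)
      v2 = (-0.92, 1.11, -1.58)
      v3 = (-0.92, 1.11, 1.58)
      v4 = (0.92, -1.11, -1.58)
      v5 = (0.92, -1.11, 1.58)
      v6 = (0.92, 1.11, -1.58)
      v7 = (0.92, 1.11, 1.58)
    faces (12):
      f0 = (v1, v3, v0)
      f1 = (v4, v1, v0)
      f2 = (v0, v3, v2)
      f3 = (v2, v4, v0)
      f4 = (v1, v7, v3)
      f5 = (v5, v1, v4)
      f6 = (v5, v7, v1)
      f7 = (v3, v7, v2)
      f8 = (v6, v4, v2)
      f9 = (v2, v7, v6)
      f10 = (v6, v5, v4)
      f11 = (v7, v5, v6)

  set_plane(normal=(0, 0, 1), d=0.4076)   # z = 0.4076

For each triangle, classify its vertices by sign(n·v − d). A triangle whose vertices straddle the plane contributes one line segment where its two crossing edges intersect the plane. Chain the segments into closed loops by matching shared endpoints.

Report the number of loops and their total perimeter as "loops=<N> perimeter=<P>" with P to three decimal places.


loops=1 perimeter=8.120

Straddling triangles (8 of 12):
  (v1,v3,v0) [++-] → (-0.92, 0.286352, 0.4076)–(-0.92, -1.11, 0.4076)  len=1.3964
  (v4,v1,v0) [-+-] → (-0.237337, -1.11, 0.4076)–(-0.92, -1.11, 0.4076)  len=0.6827
  (v0,v3,v2) [-+-] → (-0.92, 0.286352, 0.4076)–(-0.92, 1.11, 0.4076)  len=0.8236
  (v5,v1,v4) [++-] → (-0.237337, -1.11, 0.4076)–(0.92, -1.11, 0.4076)  len=1.1573
  (v3,v7,v2) [++-] → (0.237337, 1.11, 0.4076)–(-0.92, 1.11, 0.4076)  len=1.1573
  (v2,v7,v6) [-+-] → (0.237337, 1.11, 0.4076)–(0.92, 1.11, 0.4076)  len=0.6827
  (v6,v5,v4) [-+-] → (0.92, -0.286352, 0.4076)–(0.92, -1.11, 0.4076)  len=0.8236
  (v7,v5,v6) [++-] → (0.92, -0.286352, 0.4076)–(0.92, 1.11, 0.4076)  len=1.3964

Chained into 1 loop(s):
  loop 1: 8 segments, perimeter = 8.1200
Total perimeter = 8.120


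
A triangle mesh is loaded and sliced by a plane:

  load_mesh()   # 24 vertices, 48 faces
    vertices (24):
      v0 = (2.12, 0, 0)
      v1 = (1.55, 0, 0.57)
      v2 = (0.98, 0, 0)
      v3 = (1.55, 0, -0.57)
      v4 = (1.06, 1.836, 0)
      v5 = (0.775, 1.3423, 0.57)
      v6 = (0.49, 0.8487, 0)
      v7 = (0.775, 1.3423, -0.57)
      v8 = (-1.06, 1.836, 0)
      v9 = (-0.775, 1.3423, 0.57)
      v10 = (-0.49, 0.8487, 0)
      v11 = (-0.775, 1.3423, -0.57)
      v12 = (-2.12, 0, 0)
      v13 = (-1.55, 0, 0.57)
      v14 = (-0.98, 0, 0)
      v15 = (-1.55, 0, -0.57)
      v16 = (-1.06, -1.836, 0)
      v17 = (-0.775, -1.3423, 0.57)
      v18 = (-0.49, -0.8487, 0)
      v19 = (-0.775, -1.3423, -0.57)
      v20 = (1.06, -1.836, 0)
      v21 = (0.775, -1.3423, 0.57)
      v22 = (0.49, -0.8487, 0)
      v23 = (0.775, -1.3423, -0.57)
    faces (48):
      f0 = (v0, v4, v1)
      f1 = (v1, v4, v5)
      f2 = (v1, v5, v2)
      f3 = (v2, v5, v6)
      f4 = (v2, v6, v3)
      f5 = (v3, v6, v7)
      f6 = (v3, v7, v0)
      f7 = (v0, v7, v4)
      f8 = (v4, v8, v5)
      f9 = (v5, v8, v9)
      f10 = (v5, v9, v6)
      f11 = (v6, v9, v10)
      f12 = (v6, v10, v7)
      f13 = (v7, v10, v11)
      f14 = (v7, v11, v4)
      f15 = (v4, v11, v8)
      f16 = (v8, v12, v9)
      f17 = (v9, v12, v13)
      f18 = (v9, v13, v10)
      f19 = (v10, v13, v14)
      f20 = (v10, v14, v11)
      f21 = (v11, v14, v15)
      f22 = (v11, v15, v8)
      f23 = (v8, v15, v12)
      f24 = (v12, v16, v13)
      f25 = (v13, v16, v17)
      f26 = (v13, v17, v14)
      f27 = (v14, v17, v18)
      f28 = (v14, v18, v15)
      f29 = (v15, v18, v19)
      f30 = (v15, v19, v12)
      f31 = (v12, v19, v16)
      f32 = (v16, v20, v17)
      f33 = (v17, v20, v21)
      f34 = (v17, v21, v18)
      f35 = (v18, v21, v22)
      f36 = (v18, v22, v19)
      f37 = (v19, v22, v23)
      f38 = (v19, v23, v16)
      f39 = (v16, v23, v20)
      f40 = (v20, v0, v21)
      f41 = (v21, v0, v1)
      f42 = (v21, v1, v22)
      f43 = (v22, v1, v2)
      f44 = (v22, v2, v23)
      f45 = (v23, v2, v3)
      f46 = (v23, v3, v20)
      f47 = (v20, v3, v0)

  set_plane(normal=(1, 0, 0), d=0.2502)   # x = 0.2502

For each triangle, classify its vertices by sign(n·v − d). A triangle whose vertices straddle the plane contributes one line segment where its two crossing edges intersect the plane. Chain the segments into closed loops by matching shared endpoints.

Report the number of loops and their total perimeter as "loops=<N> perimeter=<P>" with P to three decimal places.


Straddling triangles (16 of 48):
  (v4,v8,v5) [+-+] → (0.2502, 1.836, 0)–(0.2502, 1.4835, 0.406983)  len=0.5384
  (v5,v8,v9) [+--] → (0.2502, 1.4835, 0.406983)–(0.2502, 1.3423, 0.57)  len=0.2157
  (v5,v9,v6) [+-+] → (0.2502, 1.3423, 0.57)–(0.2502, 0.942269, 0.108052)  len=0.6111
  (v6,v9,v10) [+--] → (0.2502, 0.942269, 0.108052)–(0.2502, 0.8487, 0)  len=0.1429
  (v6,v10,v7) [+-+] → (0.2502, 0.8487, 0)–(0.2502, 1.13752, -0.333529)  len=0.4412
  (v7,v10,v11) [+--] → (0.2502, 1.13752, -0.333529)–(0.2502, 1.3423, -0.57)  len=0.3128
  (v7,v11,v4) [+-+] → (0.2502, 1.3423, -0.57)–(0.2502, 1.61813, -0.251546)  len=0.4213
  (v4,v11,v8) [+--] → (0.2502, 1.61813, -0.251546)–(0.2502, 1.836, 0)  len=0.3328
  (v16,v20,v17) [-+-] → (0.2502, -1.836, 0)–(0.2502, -1.61813, 0.251546)  len=0.3328
  (v17,v20,v21) [-++] → (0.2502, -1.61813, 0.251546)–(0.2502, -1.3423, 0.57)  len=0.4213
  (v17,v21,v18) [-+-] → (0.2502, -1.3423, 0.57)–(0.2502, -1.13752, 0.333529)  len=0.3128
  (v18,v21,v22) [-++] → (0.2502, -1.13752, 0.333529)–(0.2502, -0.8487, 0)  len=0.4412
  (v18,v22,v19) [-+-] → (0.2502, -0.8487, 0)–(0.2502, -0.942269, -0.108052)  len=0.1429
  (v19,v22,v23) [-++] → (0.2502, -0.942269, -0.108052)–(0.2502, -1.3423, -0.57)  len=0.6111
  (v19,v23,v16) [-+-] → (0.2502, -1.3423, -0.57)–(0.2502, -1.4835, -0.406983)  len=0.2157
  (v16,v23,v20) [-++] → (0.2502, -1.4835, -0.406983)–(0.2502, -1.836, 0)  len=0.5384

Chained into 2 loop(s):
  loop 1: 8 segments, perimeter = 3.0162
  loop 2: 8 segments, perimeter = 3.0162
Total perimeter = 6.032

loops=2 perimeter=6.032


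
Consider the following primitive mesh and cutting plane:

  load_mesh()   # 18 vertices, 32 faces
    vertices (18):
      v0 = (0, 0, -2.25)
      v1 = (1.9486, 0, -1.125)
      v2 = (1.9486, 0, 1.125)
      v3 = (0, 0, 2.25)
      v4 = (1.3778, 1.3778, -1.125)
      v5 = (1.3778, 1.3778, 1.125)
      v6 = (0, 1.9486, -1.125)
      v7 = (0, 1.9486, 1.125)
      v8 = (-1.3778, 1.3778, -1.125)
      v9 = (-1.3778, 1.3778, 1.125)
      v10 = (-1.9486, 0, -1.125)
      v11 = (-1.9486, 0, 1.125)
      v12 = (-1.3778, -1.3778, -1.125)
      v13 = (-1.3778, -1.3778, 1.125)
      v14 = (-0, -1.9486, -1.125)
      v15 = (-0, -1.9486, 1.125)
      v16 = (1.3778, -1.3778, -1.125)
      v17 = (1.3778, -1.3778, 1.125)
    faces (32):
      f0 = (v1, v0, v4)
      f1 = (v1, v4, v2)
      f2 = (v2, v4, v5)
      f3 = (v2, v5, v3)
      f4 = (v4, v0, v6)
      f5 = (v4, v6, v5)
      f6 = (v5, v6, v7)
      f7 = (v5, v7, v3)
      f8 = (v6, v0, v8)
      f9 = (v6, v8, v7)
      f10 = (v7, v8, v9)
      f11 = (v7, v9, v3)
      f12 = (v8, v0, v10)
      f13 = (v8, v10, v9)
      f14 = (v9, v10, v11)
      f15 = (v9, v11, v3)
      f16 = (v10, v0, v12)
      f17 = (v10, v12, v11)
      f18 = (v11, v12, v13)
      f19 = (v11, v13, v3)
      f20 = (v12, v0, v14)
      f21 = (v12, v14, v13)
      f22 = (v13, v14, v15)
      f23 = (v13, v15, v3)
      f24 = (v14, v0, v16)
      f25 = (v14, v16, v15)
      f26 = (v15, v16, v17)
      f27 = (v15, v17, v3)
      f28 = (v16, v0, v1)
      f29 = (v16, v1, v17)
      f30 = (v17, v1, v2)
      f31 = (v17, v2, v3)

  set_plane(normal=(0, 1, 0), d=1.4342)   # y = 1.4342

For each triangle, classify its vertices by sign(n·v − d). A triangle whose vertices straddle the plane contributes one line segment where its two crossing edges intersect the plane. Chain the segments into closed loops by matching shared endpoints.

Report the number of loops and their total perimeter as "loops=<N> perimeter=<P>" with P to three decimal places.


Straddling triangles (8 of 32):
  (v4,v0,v6) [--+] → (0, 1.4342, -1.42198)–(1.24166, 1.4342, -1.125)  len=1.2767
  (v4,v6,v5) [-+-] → (1.24166, 1.4342, -1.125)–(1.24166, 1.4342, 0.90268)  len=2.0277
  (v5,v6,v7) [-++] → (1.24166, 1.4342, 0.90268)–(1.24166, 1.4342, 1.125)  len=0.2223
  (v5,v7,v3) [-+-] → (1.24166, 1.4342, 1.125)–(0, 1.4342, 1.42198)  len=1.2767
  (v6,v0,v8) [+--] → (0, 1.4342, -1.42198)–(-1.24166, 1.4342, -1.125)  len=1.2767
  (v6,v8,v7) [+-+] → (-1.24166, 1.4342, -1.125)–(-1.24166, 1.4342, -0.90268)  len=0.2223
  (v7,v8,v9) [+--] → (-1.24166, 1.4342, -0.90268)–(-1.24166, 1.4342, 1.125)  len=2.0277
  (v7,v9,v3) [+--] → (-1.24166, 1.4342, 1.125)–(0, 1.4342, 1.42198)  len=1.2767

Chained into 1 loop(s):
  loop 1: 8 segments, perimeter = 9.6067
Total perimeter = 9.607

loops=1 perimeter=9.607


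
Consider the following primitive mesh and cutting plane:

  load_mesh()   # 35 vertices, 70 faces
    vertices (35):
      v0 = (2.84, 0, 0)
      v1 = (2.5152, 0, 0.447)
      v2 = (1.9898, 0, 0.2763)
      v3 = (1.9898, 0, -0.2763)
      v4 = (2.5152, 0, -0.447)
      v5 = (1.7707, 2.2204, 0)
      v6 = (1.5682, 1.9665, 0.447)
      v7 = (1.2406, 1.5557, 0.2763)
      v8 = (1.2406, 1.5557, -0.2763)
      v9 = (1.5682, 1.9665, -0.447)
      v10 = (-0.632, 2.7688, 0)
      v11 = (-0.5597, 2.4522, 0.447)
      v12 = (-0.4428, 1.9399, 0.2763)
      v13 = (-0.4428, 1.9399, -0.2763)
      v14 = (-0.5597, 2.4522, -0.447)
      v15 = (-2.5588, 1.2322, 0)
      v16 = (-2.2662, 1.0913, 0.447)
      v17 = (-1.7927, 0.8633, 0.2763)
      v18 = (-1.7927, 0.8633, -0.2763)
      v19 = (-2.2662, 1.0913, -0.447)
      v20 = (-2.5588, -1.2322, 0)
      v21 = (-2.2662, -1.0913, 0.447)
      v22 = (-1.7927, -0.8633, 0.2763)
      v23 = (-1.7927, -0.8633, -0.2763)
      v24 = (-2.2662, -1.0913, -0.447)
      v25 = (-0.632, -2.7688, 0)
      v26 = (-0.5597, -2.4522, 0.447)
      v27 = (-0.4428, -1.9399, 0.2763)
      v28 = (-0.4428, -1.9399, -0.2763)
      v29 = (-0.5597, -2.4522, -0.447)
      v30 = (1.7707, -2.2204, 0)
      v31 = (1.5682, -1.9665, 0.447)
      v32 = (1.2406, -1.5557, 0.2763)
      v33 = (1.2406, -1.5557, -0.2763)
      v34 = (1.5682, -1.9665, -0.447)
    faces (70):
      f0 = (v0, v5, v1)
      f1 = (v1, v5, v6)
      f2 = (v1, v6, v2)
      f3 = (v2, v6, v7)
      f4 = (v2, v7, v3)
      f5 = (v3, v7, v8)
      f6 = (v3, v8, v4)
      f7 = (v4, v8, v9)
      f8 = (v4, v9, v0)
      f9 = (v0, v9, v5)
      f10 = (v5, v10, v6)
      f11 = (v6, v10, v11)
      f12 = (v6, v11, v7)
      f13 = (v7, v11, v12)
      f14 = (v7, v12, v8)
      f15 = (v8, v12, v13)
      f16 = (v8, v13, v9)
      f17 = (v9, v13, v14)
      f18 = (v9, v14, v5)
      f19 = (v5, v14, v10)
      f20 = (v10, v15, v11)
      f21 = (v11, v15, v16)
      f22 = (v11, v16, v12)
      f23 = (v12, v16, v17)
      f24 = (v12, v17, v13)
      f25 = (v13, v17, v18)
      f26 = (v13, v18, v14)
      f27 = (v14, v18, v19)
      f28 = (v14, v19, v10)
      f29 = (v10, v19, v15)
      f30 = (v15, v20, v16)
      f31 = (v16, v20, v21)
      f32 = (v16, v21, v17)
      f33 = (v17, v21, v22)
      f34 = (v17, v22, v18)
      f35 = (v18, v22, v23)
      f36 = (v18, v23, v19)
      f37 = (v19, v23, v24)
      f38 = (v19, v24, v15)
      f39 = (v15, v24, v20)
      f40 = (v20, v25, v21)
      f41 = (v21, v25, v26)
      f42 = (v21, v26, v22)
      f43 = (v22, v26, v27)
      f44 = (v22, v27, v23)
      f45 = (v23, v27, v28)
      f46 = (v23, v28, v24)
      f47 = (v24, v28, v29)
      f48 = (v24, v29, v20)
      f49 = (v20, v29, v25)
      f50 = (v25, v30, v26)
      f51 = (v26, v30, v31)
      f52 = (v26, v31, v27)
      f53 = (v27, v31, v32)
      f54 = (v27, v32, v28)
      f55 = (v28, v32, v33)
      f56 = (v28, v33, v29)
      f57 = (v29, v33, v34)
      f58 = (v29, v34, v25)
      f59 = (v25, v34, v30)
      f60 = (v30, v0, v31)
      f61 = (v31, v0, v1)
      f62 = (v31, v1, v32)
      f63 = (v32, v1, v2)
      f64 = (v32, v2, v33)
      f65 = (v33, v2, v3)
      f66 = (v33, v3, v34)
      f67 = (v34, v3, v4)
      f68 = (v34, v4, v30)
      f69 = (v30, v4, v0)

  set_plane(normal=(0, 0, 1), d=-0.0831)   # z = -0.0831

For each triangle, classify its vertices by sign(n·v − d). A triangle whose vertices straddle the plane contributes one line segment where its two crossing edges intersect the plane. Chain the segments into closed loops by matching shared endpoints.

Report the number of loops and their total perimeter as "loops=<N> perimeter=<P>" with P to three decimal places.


Straddling triangles (28 of 70):
  (v2,v7,v3) [++-] → (1.72786, 0.543904, -0.0831)–(1.9898, 0, -0.0831)  len=0.6037
  (v3,v7,v8) [-+-] → (1.72786, 0.543904, -0.0831)–(1.2406, 1.5557, -0.0831)  len=1.1230
  (v4,v9,v0) [--+] → (2.60356, 0.365584, -0.0831)–(2.77962, 0, -0.0831)  len=0.4058
  (v0,v9,v5) [+-+] → (2.60356, 0.365584, -0.0831)–(1.73305, 2.1732, -0.0831)  len=2.0063
  (v7,v12,v8) [++-] → (0.65205, 1.69002, -0.0831)–(1.2406, 1.5557, -0.0831)  len=0.6037
  (v8,v12,v13) [-+-] → (0.65205, 1.69002, -0.0831)–(-0.4428, 1.9399, -0.0831)  len=1.1230
  (v9,v14,v5) [--+] → (1.33746, 2.26349, -0.0831)–(1.73305, 2.1732, -0.0831)  len=0.4058
  (v5,v14,v10) [+-+] → (1.33746, 2.26349, -0.0831)–(-0.618559, 2.70994, -0.0831)  len=2.0063
  (v12,v17,v13) [++-] → (-0.914752, 1.5635, -0.0831)–(-0.4428, 1.9399, -0.0831)  len=0.6037
  (v13,v17,v18) [-+-] → (-0.914752, 1.5635, -0.0831)–(-1.7927, 0.8633, -0.0831)  len=1.1230
  (v14,v19,v10) [--+] → (-0.935808, 2.45694, -0.0831)–(-0.618559, 2.70994, -0.0831)  len=0.4058
  (v10,v19,v15) [+-+] → (-0.935808, 2.45694, -0.0831)–(-2.5044, 1.20601, -0.0831)  len=2.0063
  (v17,v22,v18) [++-] → (-1.7927, 0.259646, -0.0831)–(-1.7927, 0.8633, -0.0831)  len=0.6037
  (v18,v22,v23) [-+-] → (-1.7927, 0.259646, -0.0831)–(-1.7927, -0.8633, -0.0831)  len=1.1229
  (v19,v24,v15) [--+] → (-2.5044, 0.800247, -0.0831)–(-2.5044, 1.20601, -0.0831)  len=0.4058
  (v15,v24,v20) [+-+] → (-2.5044, 0.800247, -0.0831)–(-2.5044, -1.20601, -0.0831)  len=2.0063
  (v22,v27,v23) [++-] → (-1.32075, -1.2397, -0.0831)–(-1.7927, -0.8633, -0.0831)  len=0.6037
  (v23,v27,v28) [-+-] → (-1.32075, -1.2397, -0.0831)–(-0.4428, -1.9399, -0.0831)  len=1.1230
  (v24,v29,v20) [--+] → (-2.18716, -1.45901, -0.0831)–(-2.5044, -1.20601, -0.0831)  len=0.4058
  (v20,v29,v25) [+-+] → (-2.18716, -1.45901, -0.0831)–(-0.618559, -2.70994, -0.0831)  len=2.0063
  (v27,v32,v28) [++-] → (0.14575, -1.80558, -0.0831)–(-0.4428, -1.9399, -0.0831)  len=0.6037
  (v28,v32,v33) [-+-] → (0.14575, -1.80558, -0.0831)–(1.2406, -1.5557, -0.0831)  len=1.1230
  (v29,v34,v25) [--+] → (-0.22297, -2.61965, -0.0831)–(-0.618559, -2.70994, -0.0831)  len=0.4058
  (v25,v34,v30) [+-+] → (-0.22297, -2.61965, -0.0831)–(1.73305, -2.1732, -0.0831)  len=2.0063
  (v32,v2,v33) [++-] → (1.50254, -1.0118, -0.0831)–(1.2406, -1.5557, -0.0831)  len=0.6037
  (v33,v2,v3) [-+-] → (1.50254, -1.0118, -0.0831)–(1.9898, 0, -0.0831)  len=1.1230
  (v34,v4,v30) [--+] → (1.90911, -1.80761, -0.0831)–(1.73305, -2.1732, -0.0831)  len=0.4058
  (v30,v4,v0) [+-+] → (1.90911, -1.80761, -0.0831)–(2.77962, 0, -0.0831)  len=2.0063

Chained into 2 loop(s):
  loop 1: 14 segments, perimeter = 12.0867
  loop 2: 14 segments, perimeter = 16.8845
Total perimeter = 28.971

loops=2 perimeter=28.971


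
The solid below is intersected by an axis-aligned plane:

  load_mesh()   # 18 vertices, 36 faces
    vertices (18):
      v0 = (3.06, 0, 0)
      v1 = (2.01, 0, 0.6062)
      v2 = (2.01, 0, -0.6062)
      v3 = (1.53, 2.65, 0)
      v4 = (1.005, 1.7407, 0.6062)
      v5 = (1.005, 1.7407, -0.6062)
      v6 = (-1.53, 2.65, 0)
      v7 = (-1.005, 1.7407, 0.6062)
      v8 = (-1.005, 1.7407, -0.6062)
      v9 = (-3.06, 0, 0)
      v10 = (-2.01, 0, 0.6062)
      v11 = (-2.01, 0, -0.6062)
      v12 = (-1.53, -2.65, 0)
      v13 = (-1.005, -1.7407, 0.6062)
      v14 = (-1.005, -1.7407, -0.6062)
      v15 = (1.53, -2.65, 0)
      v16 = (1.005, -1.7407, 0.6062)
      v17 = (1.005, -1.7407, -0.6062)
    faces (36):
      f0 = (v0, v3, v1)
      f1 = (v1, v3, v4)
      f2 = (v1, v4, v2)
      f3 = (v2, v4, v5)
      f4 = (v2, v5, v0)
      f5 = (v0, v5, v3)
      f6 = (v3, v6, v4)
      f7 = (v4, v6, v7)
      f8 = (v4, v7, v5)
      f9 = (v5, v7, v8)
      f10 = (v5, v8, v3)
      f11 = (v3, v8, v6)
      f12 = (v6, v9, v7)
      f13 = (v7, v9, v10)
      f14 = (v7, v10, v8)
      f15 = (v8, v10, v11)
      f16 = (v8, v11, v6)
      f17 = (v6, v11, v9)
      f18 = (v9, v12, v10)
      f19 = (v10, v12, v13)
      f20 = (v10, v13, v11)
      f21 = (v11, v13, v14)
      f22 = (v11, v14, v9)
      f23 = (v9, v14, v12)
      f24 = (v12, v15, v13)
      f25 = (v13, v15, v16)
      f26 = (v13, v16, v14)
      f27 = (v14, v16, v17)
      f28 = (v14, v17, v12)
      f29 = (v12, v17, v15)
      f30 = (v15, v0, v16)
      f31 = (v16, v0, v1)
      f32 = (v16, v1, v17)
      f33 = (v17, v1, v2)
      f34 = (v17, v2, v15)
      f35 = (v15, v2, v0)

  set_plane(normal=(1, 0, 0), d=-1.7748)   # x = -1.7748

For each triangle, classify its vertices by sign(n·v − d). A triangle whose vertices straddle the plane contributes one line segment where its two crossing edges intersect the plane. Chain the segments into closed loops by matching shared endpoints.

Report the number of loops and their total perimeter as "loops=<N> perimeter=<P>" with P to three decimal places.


loops=2 perimeter=10.093

Straddling triangles (12 of 36):
  (v6,v9,v7) [+-+] → (-1.7748, 2.226, 0)–(-1.7748, 1.08864, 0.379118)  len=1.1989
  (v7,v9,v10) [+--] → (-1.7748, 1.08864, 0.379118)–(-1.7748, 0.407376, 0.6062)  len=0.7181
  (v7,v10,v8) [+-+] → (-1.7748, 0.407376, 0.6062)–(-1.7748, 0.407376, 0.322462)  len=0.2837
  (v8,v10,v11) [+--] → (-1.7748, 0.407376, 0.322462)–(-1.7748, 0.407376, -0.6062)  len=0.9287
  (v8,v11,v6) [+-+] → (-1.7748, 0.407376, -0.6062)–(-1.7748, 1.2985, -0.309162)  len=0.9393
  (v6,v11,v9) [+--] → (-1.7748, 1.2985, -0.309162)–(-1.7748, 2.226, 0)  len=0.9777
  (v9,v12,v10) [-+-] → (-1.7748, -2.226, 0)–(-1.7748, -1.2985, 0.309162)  len=0.9777
  (v10,v12,v13) [-++] → (-1.7748, -1.2985, 0.309162)–(-1.7748, -0.407376, 0.6062)  len=0.9393
  (v10,v13,v11) [-+-] → (-1.7748, -0.407376, 0.6062)–(-1.7748, -0.407376, -0.322462)  len=0.9287
  (v11,v13,v14) [-++] → (-1.7748, -0.407376, -0.322462)–(-1.7748, -0.407376, -0.6062)  len=0.2837
  (v11,v14,v9) [-+-] → (-1.7748, -0.407376, -0.6062)–(-1.7748, -1.08864, -0.379118)  len=0.7181
  (v9,v14,v12) [-++] → (-1.7748, -1.08864, -0.379118)–(-1.7748, -2.226, 0)  len=1.1989

Chained into 2 loop(s):
  loop 1: 6 segments, perimeter = 5.0464
  loop 2: 6 segments, perimeter = 5.0464
Total perimeter = 10.093


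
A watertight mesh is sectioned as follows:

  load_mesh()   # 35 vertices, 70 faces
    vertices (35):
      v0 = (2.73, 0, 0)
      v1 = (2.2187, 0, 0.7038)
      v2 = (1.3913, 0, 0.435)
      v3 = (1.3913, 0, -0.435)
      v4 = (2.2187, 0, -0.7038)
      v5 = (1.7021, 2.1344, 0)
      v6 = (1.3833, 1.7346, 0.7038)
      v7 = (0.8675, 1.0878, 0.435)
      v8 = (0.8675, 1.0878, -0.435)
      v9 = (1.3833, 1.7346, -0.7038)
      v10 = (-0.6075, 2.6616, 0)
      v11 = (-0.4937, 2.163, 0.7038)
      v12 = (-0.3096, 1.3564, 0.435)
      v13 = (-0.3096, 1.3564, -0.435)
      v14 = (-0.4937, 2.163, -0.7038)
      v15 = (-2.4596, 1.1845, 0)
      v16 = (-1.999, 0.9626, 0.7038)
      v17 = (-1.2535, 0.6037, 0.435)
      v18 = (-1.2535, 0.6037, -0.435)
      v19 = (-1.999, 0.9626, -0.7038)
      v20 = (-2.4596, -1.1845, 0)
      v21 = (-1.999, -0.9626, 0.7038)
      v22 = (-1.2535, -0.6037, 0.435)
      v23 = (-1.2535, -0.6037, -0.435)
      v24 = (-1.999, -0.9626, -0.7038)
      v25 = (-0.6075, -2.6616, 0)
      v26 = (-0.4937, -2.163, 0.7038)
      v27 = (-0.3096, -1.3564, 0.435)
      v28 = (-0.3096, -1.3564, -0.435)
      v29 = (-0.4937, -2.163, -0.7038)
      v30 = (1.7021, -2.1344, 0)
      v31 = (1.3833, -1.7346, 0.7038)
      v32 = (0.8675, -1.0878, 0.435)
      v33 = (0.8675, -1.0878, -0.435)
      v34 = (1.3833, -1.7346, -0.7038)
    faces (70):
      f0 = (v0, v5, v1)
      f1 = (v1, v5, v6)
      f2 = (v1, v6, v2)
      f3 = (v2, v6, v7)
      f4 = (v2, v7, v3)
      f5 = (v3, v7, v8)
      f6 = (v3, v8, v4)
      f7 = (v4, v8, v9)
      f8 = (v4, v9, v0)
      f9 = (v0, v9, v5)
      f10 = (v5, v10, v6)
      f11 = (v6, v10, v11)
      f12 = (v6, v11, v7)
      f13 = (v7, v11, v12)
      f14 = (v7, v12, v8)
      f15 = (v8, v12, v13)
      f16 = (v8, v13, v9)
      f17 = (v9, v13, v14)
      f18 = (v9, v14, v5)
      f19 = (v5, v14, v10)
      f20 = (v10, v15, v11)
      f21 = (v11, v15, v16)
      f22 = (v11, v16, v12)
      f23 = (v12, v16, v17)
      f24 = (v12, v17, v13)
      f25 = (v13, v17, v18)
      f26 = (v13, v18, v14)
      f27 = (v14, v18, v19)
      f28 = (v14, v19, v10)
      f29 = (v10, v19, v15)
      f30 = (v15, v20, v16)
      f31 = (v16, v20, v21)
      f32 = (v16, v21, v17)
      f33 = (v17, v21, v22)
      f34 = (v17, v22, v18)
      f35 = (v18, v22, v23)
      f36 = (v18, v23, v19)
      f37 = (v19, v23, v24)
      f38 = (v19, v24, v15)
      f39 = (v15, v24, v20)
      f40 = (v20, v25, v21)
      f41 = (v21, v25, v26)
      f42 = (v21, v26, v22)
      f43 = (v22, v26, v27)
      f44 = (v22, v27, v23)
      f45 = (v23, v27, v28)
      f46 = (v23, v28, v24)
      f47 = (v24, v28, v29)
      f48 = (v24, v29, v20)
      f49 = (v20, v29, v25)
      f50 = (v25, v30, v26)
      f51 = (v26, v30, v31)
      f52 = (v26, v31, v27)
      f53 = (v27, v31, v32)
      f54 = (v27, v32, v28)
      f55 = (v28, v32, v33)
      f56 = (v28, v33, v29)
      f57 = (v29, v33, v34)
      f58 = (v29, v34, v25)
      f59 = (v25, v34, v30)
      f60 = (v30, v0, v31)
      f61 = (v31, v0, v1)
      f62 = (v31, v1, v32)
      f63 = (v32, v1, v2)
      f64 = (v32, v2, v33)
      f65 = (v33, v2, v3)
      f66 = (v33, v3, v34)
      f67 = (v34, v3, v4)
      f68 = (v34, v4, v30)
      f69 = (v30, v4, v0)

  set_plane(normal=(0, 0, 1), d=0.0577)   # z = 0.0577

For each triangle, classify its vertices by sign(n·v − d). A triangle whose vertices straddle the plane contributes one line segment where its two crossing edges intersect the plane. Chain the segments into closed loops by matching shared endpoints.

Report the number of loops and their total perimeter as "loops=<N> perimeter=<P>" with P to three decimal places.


Straddling triangles (28 of 70):
  (v0,v5,v1) [--+] → (1.74445, 1.95941, 0.0577)–(2.68808, 0, 0.0577)  len=2.1748
  (v1,v5,v6) [+-+] → (1.74445, 1.95941, 0.0577)–(1.67596, 2.10162, 0.0577)  len=0.1578
  (v2,v7,v3) [++-] → (1.09466, 0.616045, 0.0577)–(1.3913, 0, 0.0577)  len=0.6837
  (v3,v7,v8) [-+-] → (1.09466, 0.616045, 0.0577)–(0.8675, 1.0878, 0.0577)  len=0.5236
  (v5,v10,v6) [--+] → (-0.444287, 2.5856, 0.0577)–(1.67596, 2.10162, 0.0577)  len=2.1748
  (v6,v10,v11) [+-+] → (-0.444287, 2.5856, 0.0577)–(-0.59817, 2.62072, 0.0577)  len=0.1578
  (v7,v12,v8) [++-] → (0.200883, 1.23991, 0.0577)–(0.8675, 1.0878, 0.0577)  len=0.6838
  (v8,v12,v13) [-+-] → (0.200883, 1.23991, 0.0577)–(-0.3096, 1.3564, 0.0577)  len=0.5236
  (v10,v15,v11) [--+] → (-2.29843, 1.26472, 0.0577)–(-0.59817, 2.62072, 0.0577)  len=2.1748
  (v11,v15,v16) [+-+] → (-2.29843, 1.26472, 0.0577)–(-2.42184, 1.16631, 0.0577)  len=0.1578
  (v12,v17,v13) [++-] → (-0.844151, 0.93013, 0.0577)–(-0.3096, 1.3564, 0.0577)  len=0.6837
  (v13,v17,v18) [-+-] → (-0.844151, 0.93013, 0.0577)–(-1.2535, 0.6037, 0.0577)  len=0.5236
  (v15,v20,v16) [--+] → (-2.42184, -1.00847, 0.0577)–(-2.42184, 1.16631, 0.0577)  len=2.1748
  (v16,v20,v21) [+-+] → (-2.42184, -1.00847, 0.0577)–(-2.42184, -1.16631, 0.0577)  len=0.1578
  (v17,v22,v18) [++-] → (-1.2535, -0.080077, 0.0577)–(-1.2535, 0.6037, 0.0577)  len=0.6838
  (v18,v22,v23) [-+-] → (-1.2535, -0.080077, 0.0577)–(-1.2535, -0.6037, 0.0577)  len=0.5236
  (v20,v25,v21) [--+] → (-0.72158, -2.52231, 0.0577)–(-2.42184, -1.16631, 0.0577)  len=2.1748
  (v21,v25,v26) [+-+] → (-0.72158, -2.52231, 0.0577)–(-0.59817, -2.62072, 0.0577)  len=0.1578
  (v22,v27,v23) [++-] → (-0.718949, -1.02997, 0.0577)–(-1.2535, -0.6037, 0.0577)  len=0.6837
  (v23,v27,v28) [-+-] → (-0.718949, -1.02997, 0.0577)–(-0.3096, -1.3564, 0.0577)  len=0.5236
  (v25,v30,v26) [--+] → (1.52208, -2.13674, 0.0577)–(-0.59817, -2.62072, 0.0577)  len=2.1748
  (v26,v30,v31) [+-+] → (1.52208, -2.13674, 0.0577)–(1.67596, -2.10162, 0.0577)  len=0.1578
  (v27,v32,v28) [++-] → (0.357017, -1.20429, 0.0577)–(-0.3096, -1.3564, 0.0577)  len=0.6838
  (v28,v32,v33) [-+-] → (0.357017, -1.20429, 0.0577)–(0.8675, -1.0878, 0.0577)  len=0.5236
  (v30,v0,v31) [--+] → (2.61959, -0.142209, 0.0577)–(1.67596, -2.10162, 0.0577)  len=2.1748
  (v31,v0,v1) [+-+] → (2.61959, -0.142209, 0.0577)–(2.68808, 0, 0.0577)  len=0.1578
  (v32,v2,v33) [++-] → (1.16414, -0.471755, 0.0577)–(0.8675, -1.0878, 0.0577)  len=0.6837
  (v33,v2,v3) [-+-] → (1.16414, -0.471755, 0.0577)–(1.3913, 0, 0.0577)  len=0.5236

Chained into 2 loop(s):
  loop 1: 14 segments, perimeter = 16.3284
  loop 2: 14 segments, perimeter = 8.4513
Total perimeter = 24.780

loops=2 perimeter=24.780


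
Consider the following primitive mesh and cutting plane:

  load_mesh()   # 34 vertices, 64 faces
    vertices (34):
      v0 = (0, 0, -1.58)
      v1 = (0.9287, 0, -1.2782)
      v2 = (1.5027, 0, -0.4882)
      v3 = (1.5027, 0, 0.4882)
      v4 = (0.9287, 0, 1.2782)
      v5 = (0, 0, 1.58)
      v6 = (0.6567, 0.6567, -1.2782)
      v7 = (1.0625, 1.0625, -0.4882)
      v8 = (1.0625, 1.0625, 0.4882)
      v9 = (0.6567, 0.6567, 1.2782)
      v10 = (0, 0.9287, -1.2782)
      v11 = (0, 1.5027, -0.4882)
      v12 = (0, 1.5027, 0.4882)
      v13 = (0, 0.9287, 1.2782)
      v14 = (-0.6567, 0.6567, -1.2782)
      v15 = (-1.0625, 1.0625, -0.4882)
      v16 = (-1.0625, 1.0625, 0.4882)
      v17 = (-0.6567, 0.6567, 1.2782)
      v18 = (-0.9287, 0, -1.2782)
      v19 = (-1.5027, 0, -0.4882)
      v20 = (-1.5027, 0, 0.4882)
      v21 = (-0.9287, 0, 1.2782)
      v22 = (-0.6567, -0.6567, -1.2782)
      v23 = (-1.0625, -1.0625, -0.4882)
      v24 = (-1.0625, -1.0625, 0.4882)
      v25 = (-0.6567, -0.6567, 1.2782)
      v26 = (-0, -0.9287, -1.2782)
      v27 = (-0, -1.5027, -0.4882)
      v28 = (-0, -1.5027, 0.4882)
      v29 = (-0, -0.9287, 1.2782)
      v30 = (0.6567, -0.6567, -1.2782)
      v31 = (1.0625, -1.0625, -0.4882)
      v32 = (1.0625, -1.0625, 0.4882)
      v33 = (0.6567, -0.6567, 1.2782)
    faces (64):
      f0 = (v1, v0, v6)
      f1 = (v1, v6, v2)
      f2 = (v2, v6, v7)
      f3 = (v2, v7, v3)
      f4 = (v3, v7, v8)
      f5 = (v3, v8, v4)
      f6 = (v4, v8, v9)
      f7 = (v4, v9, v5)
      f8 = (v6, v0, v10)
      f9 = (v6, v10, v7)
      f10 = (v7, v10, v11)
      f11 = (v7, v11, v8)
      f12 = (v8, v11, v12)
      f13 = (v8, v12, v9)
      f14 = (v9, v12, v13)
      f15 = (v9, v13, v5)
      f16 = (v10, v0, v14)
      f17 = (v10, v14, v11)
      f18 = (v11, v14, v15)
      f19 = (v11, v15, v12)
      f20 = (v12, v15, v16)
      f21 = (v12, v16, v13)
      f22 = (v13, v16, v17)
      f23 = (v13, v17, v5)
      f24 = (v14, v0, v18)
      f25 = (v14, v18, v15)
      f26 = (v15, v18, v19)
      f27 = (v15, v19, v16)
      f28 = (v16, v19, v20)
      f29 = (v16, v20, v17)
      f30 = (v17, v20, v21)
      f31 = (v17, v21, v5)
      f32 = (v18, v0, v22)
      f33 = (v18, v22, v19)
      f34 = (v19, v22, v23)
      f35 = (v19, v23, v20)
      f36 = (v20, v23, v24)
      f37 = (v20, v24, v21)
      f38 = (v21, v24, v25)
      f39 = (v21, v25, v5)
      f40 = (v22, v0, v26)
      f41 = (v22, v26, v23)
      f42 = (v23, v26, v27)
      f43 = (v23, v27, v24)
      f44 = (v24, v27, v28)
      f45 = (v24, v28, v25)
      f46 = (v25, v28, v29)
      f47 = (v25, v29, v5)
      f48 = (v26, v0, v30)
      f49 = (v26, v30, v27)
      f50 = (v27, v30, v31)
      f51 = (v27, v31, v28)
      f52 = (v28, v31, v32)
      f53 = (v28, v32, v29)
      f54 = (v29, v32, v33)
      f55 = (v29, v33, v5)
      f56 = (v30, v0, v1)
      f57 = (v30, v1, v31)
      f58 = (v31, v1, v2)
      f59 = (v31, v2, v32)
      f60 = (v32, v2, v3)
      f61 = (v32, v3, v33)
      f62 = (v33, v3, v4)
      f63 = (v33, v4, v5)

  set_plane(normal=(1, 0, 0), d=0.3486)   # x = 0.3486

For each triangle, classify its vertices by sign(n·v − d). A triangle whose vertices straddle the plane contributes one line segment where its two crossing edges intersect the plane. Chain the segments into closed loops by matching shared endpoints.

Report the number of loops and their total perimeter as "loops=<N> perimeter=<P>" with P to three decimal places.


loops=1 perimeter=9.098

Straddling triangles (20 of 64):
  (v1,v0,v6) [+-+] → (0.3486, 0, -1.46672)–(0.3486, 0.3486, -1.41979)  len=0.3517
  (v4,v9,v5) [++-] → (0.3486, 0.3486, 1.41979)–(0.3486, 0, 1.46672)  len=0.3517
  (v6,v0,v10) [+--] → (0.3486, 0.3486, -1.41979)–(0.3486, 0.784313, -1.2782)  len=0.4581
  (v6,v10,v7) [+-+] → (0.3486, 0.784313, -1.2782)–(0.3486, 0.972599, -1.01901)  len=0.3204
  (v7,v10,v11) [+--] → (0.3486, 0.972599, -1.01901)–(0.3486, 1.35827, -0.4882)  len=0.6561
  (v7,v11,v8) [+-+] → (0.3486, 1.35827, -0.4882)–(0.3486, 1.35827, -0.167849)  len=0.3204
  (v8,v11,v12) [+--] → (0.3486, 1.35827, -0.167849)–(0.3486, 1.35827, 0.4882)  len=0.6560
  (v8,v12,v9) [+-+] → (0.3486, 1.35827, 0.4882)–(0.3486, 1.05361, 0.90756)  len=0.5183
  (v9,v12,v13) [+--] → (0.3486, 1.05361, 0.90756)–(0.3486, 0.784313, 1.2782)  len=0.4581
  (v9,v13,v5) [+--] → (0.3486, 0.784313, 1.2782)–(0.3486, 0.3486, 1.41979)  len=0.4581
  (v26,v0,v30) [--+] → (0.3486, -0.3486, -1.41979)–(0.3486, -0.784313, -1.2782)  len=0.4581
  (v26,v30,v27) [-+-] → (0.3486, -0.784313, -1.2782)–(0.3486, -1.05361, -0.90756)  len=0.4581
  (v27,v30,v31) [-++] → (0.3486, -1.05361, -0.90756)–(0.3486, -1.35827, -0.4882)  len=0.5183
  (v27,v31,v28) [-+-] → (0.3486, -1.35827, -0.4882)–(0.3486, -1.35827, 0.167849)  len=0.6560
  (v28,v31,v32) [-++] → (0.3486, -1.35827, 0.167849)–(0.3486, -1.35827, 0.4882)  len=0.3204
  (v28,v32,v29) [-+-] → (0.3486, -1.35827, 0.4882)–(0.3486, -0.972599, 1.01901)  len=0.6561
  (v29,v32,v33) [-++] → (0.3486, -0.972599, 1.01901)–(0.3486, -0.784313, 1.2782)  len=0.3204
  (v29,v33,v5) [-+-] → (0.3486, -0.784313, 1.2782)–(0.3486, -0.3486, 1.41979)  len=0.4581
  (v30,v0,v1) [+-+] → (0.3486, -0.3486, -1.41979)–(0.3486, 0, -1.46672)  len=0.3517
  (v33,v4,v5) [++-] → (0.3486, 0, 1.46672)–(0.3486, -0.3486, 1.41979)  len=0.3517

Chained into 1 loop(s):
  loop 1: 20 segments, perimeter = 9.0983
Total perimeter = 9.098
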